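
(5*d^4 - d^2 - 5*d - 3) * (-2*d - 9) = -10*d^5 - 45*d^4 + 2*d^3 + 19*d^2 + 51*d + 27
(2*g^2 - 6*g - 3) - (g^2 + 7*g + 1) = g^2 - 13*g - 4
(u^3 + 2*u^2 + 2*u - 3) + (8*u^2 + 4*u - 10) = u^3 + 10*u^2 + 6*u - 13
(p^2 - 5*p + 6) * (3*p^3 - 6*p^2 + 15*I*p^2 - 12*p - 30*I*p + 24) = 3*p^5 - 21*p^4 + 15*I*p^4 + 36*p^3 - 105*I*p^3 + 48*p^2 + 240*I*p^2 - 192*p - 180*I*p + 144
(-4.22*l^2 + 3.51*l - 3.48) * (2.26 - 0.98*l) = 4.1356*l^3 - 12.977*l^2 + 11.343*l - 7.8648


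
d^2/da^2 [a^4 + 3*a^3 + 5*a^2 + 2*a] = 12*a^2 + 18*a + 10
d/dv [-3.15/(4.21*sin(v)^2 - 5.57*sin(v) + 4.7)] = (26.523*sin(v) - 17.5455)*cos(v)/(4.21*sin(v)^2 - 5.57*sin(v) + 4.7)^2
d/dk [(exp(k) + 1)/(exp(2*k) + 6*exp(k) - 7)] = (-2*(exp(k) + 1)*(exp(k) + 3) + exp(2*k) + 6*exp(k) - 7)*exp(k)/(exp(2*k) + 6*exp(k) - 7)^2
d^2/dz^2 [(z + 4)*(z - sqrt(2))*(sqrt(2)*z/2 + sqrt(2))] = sqrt(2)*(3*z - sqrt(2) + 6)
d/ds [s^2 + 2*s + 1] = 2*s + 2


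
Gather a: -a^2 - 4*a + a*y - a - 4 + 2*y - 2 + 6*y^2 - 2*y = -a^2 + a*(y - 5) + 6*y^2 - 6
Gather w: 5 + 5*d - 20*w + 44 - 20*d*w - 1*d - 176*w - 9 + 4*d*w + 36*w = 4*d + w*(-16*d - 160) + 40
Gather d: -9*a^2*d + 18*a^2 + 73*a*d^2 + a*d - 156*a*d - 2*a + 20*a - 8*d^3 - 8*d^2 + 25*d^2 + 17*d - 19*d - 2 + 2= 18*a^2 + 18*a - 8*d^3 + d^2*(73*a + 17) + d*(-9*a^2 - 155*a - 2)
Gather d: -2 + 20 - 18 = 0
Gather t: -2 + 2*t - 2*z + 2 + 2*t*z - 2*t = 2*t*z - 2*z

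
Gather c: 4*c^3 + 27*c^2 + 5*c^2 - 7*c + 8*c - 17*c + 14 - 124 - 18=4*c^3 + 32*c^2 - 16*c - 128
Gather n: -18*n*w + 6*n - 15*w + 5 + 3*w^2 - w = n*(6 - 18*w) + 3*w^2 - 16*w + 5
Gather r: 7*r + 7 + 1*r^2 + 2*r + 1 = r^2 + 9*r + 8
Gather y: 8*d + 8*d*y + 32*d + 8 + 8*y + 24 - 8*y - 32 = 8*d*y + 40*d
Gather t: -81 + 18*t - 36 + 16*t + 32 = 34*t - 85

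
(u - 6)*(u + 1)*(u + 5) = u^3 - 31*u - 30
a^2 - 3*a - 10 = (a - 5)*(a + 2)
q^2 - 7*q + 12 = (q - 4)*(q - 3)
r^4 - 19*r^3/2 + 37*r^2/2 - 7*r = r*(r - 7)*(r - 2)*(r - 1/2)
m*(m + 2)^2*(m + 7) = m^4 + 11*m^3 + 32*m^2 + 28*m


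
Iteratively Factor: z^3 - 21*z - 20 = (z + 1)*(z^2 - z - 20) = (z - 5)*(z + 1)*(z + 4)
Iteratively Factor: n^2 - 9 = (n + 3)*(n - 3)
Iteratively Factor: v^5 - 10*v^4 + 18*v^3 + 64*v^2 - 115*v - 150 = (v - 5)*(v^4 - 5*v^3 - 7*v^2 + 29*v + 30) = (v - 5)*(v - 3)*(v^3 - 2*v^2 - 13*v - 10) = (v - 5)*(v - 3)*(v + 2)*(v^2 - 4*v - 5) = (v - 5)*(v - 3)*(v + 1)*(v + 2)*(v - 5)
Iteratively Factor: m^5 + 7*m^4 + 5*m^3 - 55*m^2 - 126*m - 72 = (m + 2)*(m^4 + 5*m^3 - 5*m^2 - 45*m - 36) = (m + 2)*(m + 3)*(m^3 + 2*m^2 - 11*m - 12) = (m + 1)*(m + 2)*(m + 3)*(m^2 + m - 12) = (m - 3)*(m + 1)*(m + 2)*(m + 3)*(m + 4)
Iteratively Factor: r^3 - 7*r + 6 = (r + 3)*(r^2 - 3*r + 2) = (r - 2)*(r + 3)*(r - 1)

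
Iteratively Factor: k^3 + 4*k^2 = (k)*(k^2 + 4*k) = k^2*(k + 4)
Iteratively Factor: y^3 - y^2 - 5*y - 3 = (y + 1)*(y^2 - 2*y - 3) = (y + 1)^2*(y - 3)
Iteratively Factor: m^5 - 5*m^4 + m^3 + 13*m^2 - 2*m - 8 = (m - 2)*(m^4 - 3*m^3 - 5*m^2 + 3*m + 4) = (m - 2)*(m + 1)*(m^3 - 4*m^2 - m + 4) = (m - 2)*(m + 1)^2*(m^2 - 5*m + 4) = (m - 2)*(m - 1)*(m + 1)^2*(m - 4)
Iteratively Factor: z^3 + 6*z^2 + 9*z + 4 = (z + 1)*(z^2 + 5*z + 4) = (z + 1)*(z + 4)*(z + 1)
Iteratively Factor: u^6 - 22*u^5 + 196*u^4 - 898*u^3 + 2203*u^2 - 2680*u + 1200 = (u - 5)*(u^5 - 17*u^4 + 111*u^3 - 343*u^2 + 488*u - 240) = (u - 5)*(u - 4)*(u^4 - 13*u^3 + 59*u^2 - 107*u + 60) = (u - 5)*(u - 4)^2*(u^3 - 9*u^2 + 23*u - 15) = (u - 5)^2*(u - 4)^2*(u^2 - 4*u + 3) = (u - 5)^2*(u - 4)^2*(u - 1)*(u - 3)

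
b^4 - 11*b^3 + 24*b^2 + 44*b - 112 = (b - 7)*(b - 4)*(b - 2)*(b + 2)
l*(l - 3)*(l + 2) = l^3 - l^2 - 6*l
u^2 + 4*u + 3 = (u + 1)*(u + 3)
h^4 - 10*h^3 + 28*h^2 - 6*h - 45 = (h - 5)*(h - 3)^2*(h + 1)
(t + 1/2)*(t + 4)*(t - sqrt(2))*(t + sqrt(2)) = t^4 + 9*t^3/2 - 9*t - 4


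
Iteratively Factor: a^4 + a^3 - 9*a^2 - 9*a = (a)*(a^3 + a^2 - 9*a - 9) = a*(a - 3)*(a^2 + 4*a + 3) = a*(a - 3)*(a + 1)*(a + 3)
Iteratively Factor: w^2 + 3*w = (w)*(w + 3)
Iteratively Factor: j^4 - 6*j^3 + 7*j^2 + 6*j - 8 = (j - 2)*(j^3 - 4*j^2 - j + 4) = (j - 2)*(j + 1)*(j^2 - 5*j + 4) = (j - 4)*(j - 2)*(j + 1)*(j - 1)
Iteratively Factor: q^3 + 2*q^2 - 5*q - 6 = (q + 3)*(q^2 - q - 2) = (q + 1)*(q + 3)*(q - 2)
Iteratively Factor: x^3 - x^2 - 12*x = (x - 4)*(x^2 + 3*x) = (x - 4)*(x + 3)*(x)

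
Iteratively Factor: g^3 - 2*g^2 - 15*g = (g - 5)*(g^2 + 3*g) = (g - 5)*(g + 3)*(g)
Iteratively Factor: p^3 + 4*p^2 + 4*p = (p)*(p^2 + 4*p + 4) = p*(p + 2)*(p + 2)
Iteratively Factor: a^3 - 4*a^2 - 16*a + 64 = (a - 4)*(a^2 - 16) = (a - 4)^2*(a + 4)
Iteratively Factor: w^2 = (w)*(w)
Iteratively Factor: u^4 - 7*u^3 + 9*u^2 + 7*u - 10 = (u + 1)*(u^3 - 8*u^2 + 17*u - 10) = (u - 1)*(u + 1)*(u^2 - 7*u + 10) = (u - 2)*(u - 1)*(u + 1)*(u - 5)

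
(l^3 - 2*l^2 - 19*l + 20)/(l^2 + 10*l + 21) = (l^3 - 2*l^2 - 19*l + 20)/(l^2 + 10*l + 21)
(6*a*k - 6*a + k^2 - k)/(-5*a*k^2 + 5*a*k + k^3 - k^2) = (-6*a - k)/(k*(5*a - k))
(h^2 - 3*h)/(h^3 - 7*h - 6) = h/(h^2 + 3*h + 2)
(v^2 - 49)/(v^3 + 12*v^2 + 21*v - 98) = (v - 7)/(v^2 + 5*v - 14)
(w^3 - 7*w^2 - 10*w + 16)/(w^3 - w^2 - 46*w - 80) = (w - 1)/(w + 5)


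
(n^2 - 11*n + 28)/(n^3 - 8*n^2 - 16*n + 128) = (n - 7)/(n^2 - 4*n - 32)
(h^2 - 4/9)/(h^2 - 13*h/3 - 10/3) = (h - 2/3)/(h - 5)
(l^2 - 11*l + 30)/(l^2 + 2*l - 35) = (l - 6)/(l + 7)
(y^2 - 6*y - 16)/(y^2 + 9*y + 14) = (y - 8)/(y + 7)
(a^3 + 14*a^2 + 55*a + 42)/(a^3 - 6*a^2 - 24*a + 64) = (a^3 + 14*a^2 + 55*a + 42)/(a^3 - 6*a^2 - 24*a + 64)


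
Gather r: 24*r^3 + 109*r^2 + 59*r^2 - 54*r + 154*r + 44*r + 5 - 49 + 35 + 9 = 24*r^3 + 168*r^2 + 144*r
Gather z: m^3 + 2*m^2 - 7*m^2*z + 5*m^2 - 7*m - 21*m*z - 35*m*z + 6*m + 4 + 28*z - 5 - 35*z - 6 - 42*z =m^3 + 7*m^2 - m + z*(-7*m^2 - 56*m - 49) - 7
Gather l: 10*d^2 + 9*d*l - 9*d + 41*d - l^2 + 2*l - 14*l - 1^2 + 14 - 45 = 10*d^2 + 32*d - l^2 + l*(9*d - 12) - 32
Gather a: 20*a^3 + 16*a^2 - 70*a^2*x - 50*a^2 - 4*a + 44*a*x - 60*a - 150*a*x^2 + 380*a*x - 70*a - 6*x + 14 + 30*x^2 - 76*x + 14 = 20*a^3 + a^2*(-70*x - 34) + a*(-150*x^2 + 424*x - 134) + 30*x^2 - 82*x + 28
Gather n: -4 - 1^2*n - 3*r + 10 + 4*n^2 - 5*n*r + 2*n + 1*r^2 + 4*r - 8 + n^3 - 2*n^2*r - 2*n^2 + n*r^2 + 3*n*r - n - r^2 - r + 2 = n^3 + n^2*(2 - 2*r) + n*(r^2 - 2*r)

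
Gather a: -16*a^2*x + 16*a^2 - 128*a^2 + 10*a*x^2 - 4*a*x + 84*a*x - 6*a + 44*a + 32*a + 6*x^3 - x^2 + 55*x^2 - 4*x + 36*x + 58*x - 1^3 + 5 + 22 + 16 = a^2*(-16*x - 112) + a*(10*x^2 + 80*x + 70) + 6*x^3 + 54*x^2 + 90*x + 42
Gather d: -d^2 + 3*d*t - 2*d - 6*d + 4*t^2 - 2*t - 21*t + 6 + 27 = -d^2 + d*(3*t - 8) + 4*t^2 - 23*t + 33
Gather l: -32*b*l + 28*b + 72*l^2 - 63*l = 28*b + 72*l^2 + l*(-32*b - 63)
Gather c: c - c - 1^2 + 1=0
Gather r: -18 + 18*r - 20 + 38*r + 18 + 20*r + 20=76*r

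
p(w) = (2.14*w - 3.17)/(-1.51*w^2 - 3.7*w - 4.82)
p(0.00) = 0.66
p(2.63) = -0.10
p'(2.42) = -0.05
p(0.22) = 0.47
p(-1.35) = 2.35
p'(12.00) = 0.00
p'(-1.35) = -0.49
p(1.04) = 0.09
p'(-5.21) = 0.16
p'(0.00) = -0.95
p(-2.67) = 1.56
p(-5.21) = 0.54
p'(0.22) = -0.74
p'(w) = (2.14*w - 3.17)*(3.02*w + 3.7)/(-1.51*w^2 - 3.7*w - 4.82)^2 + 2.14/(-1.51*w^2 - 3.7*w - 4.82)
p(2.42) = -0.09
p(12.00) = -0.08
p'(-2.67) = 0.82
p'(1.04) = -0.27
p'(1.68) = -0.12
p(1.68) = -0.03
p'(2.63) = -0.04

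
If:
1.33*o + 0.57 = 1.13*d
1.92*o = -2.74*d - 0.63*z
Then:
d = 0.188241769582717 - 0.144122604836768*z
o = -0.122450032680863*z - 0.268636692008669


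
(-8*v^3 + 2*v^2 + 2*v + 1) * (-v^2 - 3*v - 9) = 8*v^5 + 22*v^4 + 64*v^3 - 25*v^2 - 21*v - 9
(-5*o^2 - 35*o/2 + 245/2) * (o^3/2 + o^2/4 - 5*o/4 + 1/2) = -5*o^5/2 - 10*o^4 + 505*o^3/8 + 50*o^2 - 1295*o/8 + 245/4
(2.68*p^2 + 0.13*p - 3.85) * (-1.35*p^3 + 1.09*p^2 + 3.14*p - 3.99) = -3.618*p^5 + 2.7457*p^4 + 13.7544*p^3 - 14.4815*p^2 - 12.6077*p + 15.3615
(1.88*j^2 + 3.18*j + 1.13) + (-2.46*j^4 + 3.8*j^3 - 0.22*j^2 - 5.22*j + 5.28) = -2.46*j^4 + 3.8*j^3 + 1.66*j^2 - 2.04*j + 6.41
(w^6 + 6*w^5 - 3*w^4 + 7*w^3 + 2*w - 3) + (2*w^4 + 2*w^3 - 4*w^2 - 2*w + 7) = w^6 + 6*w^5 - w^4 + 9*w^3 - 4*w^2 + 4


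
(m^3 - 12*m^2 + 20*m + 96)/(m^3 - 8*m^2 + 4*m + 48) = (m - 8)/(m - 4)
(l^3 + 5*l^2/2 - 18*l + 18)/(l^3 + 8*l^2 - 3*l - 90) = (l^2 - 7*l/2 + 3)/(l^2 + 2*l - 15)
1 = 1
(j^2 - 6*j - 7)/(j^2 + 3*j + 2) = (j - 7)/(j + 2)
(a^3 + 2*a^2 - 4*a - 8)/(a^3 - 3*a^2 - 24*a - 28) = (a - 2)/(a - 7)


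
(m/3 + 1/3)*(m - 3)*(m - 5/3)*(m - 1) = m^4/3 - 14*m^3/9 + 4*m^2/3 + 14*m/9 - 5/3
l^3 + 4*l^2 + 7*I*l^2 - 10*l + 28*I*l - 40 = (l + 4)*(l + 2*I)*(l + 5*I)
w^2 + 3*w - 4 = (w - 1)*(w + 4)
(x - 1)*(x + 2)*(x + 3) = x^3 + 4*x^2 + x - 6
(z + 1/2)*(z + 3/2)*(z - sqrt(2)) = z^3 - sqrt(2)*z^2 + 2*z^2 - 2*sqrt(2)*z + 3*z/4 - 3*sqrt(2)/4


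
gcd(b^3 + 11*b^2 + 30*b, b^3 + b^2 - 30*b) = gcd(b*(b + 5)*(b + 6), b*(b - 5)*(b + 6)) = b^2 + 6*b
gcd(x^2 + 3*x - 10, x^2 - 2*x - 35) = x + 5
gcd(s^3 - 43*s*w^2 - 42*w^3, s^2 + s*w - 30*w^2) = s + 6*w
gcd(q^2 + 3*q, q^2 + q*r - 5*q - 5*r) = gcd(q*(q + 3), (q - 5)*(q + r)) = 1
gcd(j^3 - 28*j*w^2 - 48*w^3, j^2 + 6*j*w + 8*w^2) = j^2 + 6*j*w + 8*w^2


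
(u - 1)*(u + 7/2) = u^2 + 5*u/2 - 7/2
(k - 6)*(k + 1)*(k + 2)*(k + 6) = k^4 + 3*k^3 - 34*k^2 - 108*k - 72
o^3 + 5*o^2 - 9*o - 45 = (o - 3)*(o + 3)*(o + 5)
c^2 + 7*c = c*(c + 7)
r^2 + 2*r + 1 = (r + 1)^2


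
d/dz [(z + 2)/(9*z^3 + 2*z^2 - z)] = 2*(-9*z^3 - 28*z^2 - 4*z + 1)/(z^2*(81*z^4 + 36*z^3 - 14*z^2 - 4*z + 1))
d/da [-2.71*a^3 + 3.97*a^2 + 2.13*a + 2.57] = -8.13*a^2 + 7.94*a + 2.13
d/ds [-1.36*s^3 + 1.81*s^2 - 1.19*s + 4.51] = -4.08*s^2 + 3.62*s - 1.19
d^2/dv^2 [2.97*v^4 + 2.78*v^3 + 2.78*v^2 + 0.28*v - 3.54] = 35.64*v^2 + 16.68*v + 5.56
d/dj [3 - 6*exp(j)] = -6*exp(j)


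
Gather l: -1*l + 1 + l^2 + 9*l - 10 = l^2 + 8*l - 9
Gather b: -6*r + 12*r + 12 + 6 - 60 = 6*r - 42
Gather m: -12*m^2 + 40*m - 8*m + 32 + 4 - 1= -12*m^2 + 32*m + 35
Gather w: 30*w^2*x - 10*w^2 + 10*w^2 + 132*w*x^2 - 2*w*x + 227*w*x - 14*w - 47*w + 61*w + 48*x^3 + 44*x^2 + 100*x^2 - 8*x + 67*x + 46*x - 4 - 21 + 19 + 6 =30*w^2*x + w*(132*x^2 + 225*x) + 48*x^3 + 144*x^2 + 105*x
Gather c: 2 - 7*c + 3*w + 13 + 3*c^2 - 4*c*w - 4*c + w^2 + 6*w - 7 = 3*c^2 + c*(-4*w - 11) + w^2 + 9*w + 8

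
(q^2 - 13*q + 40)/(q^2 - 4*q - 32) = (q - 5)/(q + 4)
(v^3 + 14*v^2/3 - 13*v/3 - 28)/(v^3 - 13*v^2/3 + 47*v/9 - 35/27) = 9*(v^2 + 7*v + 12)/(9*v^2 - 18*v + 5)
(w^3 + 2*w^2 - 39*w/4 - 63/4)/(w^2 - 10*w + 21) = (w^2 + 5*w + 21/4)/(w - 7)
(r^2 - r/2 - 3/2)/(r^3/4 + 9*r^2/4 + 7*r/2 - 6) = 2*(2*r^2 - r - 3)/(r^3 + 9*r^2 + 14*r - 24)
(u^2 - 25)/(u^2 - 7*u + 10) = (u + 5)/(u - 2)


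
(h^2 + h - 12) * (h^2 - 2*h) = h^4 - h^3 - 14*h^2 + 24*h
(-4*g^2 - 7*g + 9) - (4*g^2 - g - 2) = -8*g^2 - 6*g + 11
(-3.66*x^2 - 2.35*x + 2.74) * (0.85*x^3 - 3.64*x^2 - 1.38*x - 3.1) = -3.111*x^5 + 11.3249*x^4 + 15.9338*x^3 + 4.6154*x^2 + 3.5038*x - 8.494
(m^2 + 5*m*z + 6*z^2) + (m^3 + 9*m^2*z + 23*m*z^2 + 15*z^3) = m^3 + 9*m^2*z + m^2 + 23*m*z^2 + 5*m*z + 15*z^3 + 6*z^2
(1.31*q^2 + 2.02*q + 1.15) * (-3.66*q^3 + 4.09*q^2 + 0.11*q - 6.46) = -4.7946*q^5 - 2.0353*q^4 + 4.1969*q^3 - 3.5369*q^2 - 12.9227*q - 7.429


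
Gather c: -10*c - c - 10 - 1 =-11*c - 11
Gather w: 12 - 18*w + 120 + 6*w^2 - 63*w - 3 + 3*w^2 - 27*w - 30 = 9*w^2 - 108*w + 99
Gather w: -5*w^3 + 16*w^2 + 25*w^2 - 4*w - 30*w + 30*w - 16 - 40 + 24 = -5*w^3 + 41*w^2 - 4*w - 32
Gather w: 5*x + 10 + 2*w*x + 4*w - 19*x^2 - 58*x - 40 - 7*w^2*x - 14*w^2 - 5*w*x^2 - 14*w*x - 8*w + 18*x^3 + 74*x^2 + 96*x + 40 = w^2*(-7*x - 14) + w*(-5*x^2 - 12*x - 4) + 18*x^3 + 55*x^2 + 43*x + 10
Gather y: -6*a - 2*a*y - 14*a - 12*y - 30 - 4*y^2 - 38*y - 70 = -20*a - 4*y^2 + y*(-2*a - 50) - 100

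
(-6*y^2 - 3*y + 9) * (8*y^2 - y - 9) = -48*y^4 - 18*y^3 + 129*y^2 + 18*y - 81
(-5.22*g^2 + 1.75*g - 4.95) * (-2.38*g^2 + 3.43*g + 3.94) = 12.4236*g^4 - 22.0696*g^3 - 2.7833*g^2 - 10.0835*g - 19.503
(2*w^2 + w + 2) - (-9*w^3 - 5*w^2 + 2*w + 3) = 9*w^3 + 7*w^2 - w - 1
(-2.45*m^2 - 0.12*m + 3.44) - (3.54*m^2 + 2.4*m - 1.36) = -5.99*m^2 - 2.52*m + 4.8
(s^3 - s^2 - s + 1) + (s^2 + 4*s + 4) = s^3 + 3*s + 5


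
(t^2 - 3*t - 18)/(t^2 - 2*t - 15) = (t - 6)/(t - 5)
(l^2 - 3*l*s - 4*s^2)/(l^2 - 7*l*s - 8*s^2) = (-l + 4*s)/(-l + 8*s)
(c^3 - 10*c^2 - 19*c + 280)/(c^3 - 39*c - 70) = (c - 8)/(c + 2)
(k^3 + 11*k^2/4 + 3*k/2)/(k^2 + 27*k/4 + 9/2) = k*(k + 2)/(k + 6)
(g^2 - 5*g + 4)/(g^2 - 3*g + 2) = (g - 4)/(g - 2)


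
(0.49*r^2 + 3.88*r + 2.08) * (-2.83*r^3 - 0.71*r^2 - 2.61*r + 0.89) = -1.3867*r^5 - 11.3283*r^4 - 9.9201*r^3 - 11.1675*r^2 - 1.9756*r + 1.8512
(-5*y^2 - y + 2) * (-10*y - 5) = 50*y^3 + 35*y^2 - 15*y - 10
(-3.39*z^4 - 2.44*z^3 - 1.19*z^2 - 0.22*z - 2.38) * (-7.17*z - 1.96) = 24.3063*z^5 + 24.1392*z^4 + 13.3147*z^3 + 3.9098*z^2 + 17.4958*z + 4.6648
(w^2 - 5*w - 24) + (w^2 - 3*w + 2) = 2*w^2 - 8*w - 22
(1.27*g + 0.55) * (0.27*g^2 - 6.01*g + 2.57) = 0.3429*g^3 - 7.4842*g^2 - 0.0416000000000003*g + 1.4135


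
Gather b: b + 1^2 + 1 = b + 2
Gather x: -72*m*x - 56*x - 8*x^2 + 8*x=-8*x^2 + x*(-72*m - 48)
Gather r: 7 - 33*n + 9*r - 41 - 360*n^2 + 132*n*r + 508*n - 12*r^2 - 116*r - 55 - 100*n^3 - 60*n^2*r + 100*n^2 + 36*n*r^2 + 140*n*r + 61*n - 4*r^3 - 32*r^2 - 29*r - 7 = -100*n^3 - 260*n^2 + 536*n - 4*r^3 + r^2*(36*n - 44) + r*(-60*n^2 + 272*n - 136) - 96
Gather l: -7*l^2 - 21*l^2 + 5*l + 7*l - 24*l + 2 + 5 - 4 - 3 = -28*l^2 - 12*l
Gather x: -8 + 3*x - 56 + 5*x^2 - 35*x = 5*x^2 - 32*x - 64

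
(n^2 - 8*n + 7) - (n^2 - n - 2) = 9 - 7*n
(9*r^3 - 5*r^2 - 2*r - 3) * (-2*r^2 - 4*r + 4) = -18*r^5 - 26*r^4 + 60*r^3 - 6*r^2 + 4*r - 12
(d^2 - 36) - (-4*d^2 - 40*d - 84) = 5*d^2 + 40*d + 48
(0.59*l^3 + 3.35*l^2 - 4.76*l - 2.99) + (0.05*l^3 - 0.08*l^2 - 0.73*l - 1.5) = 0.64*l^3 + 3.27*l^2 - 5.49*l - 4.49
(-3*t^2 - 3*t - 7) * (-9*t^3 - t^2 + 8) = 27*t^5 + 30*t^4 + 66*t^3 - 17*t^2 - 24*t - 56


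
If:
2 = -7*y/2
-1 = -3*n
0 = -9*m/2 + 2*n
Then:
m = 4/27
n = 1/3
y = -4/7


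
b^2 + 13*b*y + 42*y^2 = (b + 6*y)*(b + 7*y)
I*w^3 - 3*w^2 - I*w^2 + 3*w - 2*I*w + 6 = (w - 2)*(w + 3*I)*(I*w + I)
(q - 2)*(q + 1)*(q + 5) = q^3 + 4*q^2 - 7*q - 10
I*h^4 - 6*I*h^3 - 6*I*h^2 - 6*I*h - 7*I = (h - 7)*(h - I)*(h + I)*(I*h + I)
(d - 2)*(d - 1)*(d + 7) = d^3 + 4*d^2 - 19*d + 14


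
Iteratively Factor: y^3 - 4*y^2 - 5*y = (y + 1)*(y^2 - 5*y) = y*(y + 1)*(y - 5)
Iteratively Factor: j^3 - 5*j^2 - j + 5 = (j - 5)*(j^2 - 1) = (j - 5)*(j + 1)*(j - 1)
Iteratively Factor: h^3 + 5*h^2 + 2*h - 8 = (h - 1)*(h^2 + 6*h + 8) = (h - 1)*(h + 2)*(h + 4)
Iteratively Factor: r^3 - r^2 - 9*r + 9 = (r - 3)*(r^2 + 2*r - 3) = (r - 3)*(r + 3)*(r - 1)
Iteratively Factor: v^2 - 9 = (v - 3)*(v + 3)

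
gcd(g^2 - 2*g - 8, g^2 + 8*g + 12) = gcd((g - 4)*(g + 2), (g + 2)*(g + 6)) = g + 2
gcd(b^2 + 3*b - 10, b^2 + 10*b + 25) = b + 5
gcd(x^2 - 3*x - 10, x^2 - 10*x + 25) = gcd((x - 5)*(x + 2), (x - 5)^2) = x - 5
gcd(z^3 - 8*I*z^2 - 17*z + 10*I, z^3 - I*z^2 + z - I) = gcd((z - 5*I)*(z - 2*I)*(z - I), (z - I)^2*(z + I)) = z - I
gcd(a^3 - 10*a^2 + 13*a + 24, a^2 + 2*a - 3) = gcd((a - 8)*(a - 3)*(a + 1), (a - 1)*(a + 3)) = 1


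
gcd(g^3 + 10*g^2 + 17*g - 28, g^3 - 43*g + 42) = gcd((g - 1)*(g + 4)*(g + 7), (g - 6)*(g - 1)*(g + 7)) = g^2 + 6*g - 7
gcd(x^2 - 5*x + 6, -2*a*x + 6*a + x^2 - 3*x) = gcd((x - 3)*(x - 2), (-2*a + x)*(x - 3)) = x - 3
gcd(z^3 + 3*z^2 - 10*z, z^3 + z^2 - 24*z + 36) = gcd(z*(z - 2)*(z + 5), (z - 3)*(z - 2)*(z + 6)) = z - 2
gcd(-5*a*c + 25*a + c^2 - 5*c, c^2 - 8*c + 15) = c - 5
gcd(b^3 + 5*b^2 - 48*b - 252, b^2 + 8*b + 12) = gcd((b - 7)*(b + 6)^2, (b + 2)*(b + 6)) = b + 6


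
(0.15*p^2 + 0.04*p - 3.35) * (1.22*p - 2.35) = 0.183*p^3 - 0.3037*p^2 - 4.181*p + 7.8725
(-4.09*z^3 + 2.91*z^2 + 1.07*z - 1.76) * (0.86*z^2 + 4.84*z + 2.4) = -3.5174*z^5 - 17.293*z^4 + 5.1886*z^3 + 10.6492*z^2 - 5.9504*z - 4.224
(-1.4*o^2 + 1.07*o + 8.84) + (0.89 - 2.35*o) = -1.4*o^2 - 1.28*o + 9.73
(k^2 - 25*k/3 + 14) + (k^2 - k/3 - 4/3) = 2*k^2 - 26*k/3 + 38/3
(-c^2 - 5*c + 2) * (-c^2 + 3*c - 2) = c^4 + 2*c^3 - 15*c^2 + 16*c - 4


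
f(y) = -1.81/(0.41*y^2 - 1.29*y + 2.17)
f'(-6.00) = -0.02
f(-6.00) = -0.07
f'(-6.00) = -0.02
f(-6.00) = -0.07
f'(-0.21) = -0.44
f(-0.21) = -0.74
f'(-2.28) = -0.11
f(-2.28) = -0.25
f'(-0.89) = -0.28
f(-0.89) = -0.50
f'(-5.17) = -0.03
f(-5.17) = -0.09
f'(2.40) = 0.60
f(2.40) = -1.26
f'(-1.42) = -0.19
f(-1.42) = -0.37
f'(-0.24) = -0.43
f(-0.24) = -0.72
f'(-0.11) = -0.47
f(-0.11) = -0.78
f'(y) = -1.81*(1.29 - 0.82*y)/(0.41*y^2 - 1.29*y + 2.17)^2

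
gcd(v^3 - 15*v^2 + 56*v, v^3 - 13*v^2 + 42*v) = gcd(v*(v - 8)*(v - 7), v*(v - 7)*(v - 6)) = v^2 - 7*v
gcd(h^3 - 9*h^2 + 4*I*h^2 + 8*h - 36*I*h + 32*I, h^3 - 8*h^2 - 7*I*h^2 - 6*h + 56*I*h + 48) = h - 8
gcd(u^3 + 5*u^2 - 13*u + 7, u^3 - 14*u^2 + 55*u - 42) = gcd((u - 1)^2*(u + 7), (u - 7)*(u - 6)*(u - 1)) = u - 1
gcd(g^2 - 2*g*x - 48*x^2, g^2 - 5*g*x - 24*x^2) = -g + 8*x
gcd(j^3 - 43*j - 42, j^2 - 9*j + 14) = j - 7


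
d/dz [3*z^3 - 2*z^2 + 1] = z*(9*z - 4)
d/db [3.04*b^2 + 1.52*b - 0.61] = 6.08*b + 1.52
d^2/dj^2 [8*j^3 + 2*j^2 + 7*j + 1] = 48*j + 4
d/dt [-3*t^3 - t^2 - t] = -9*t^2 - 2*t - 1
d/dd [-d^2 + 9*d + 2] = 9 - 2*d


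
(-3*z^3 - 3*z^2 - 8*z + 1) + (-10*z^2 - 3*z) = -3*z^3 - 13*z^2 - 11*z + 1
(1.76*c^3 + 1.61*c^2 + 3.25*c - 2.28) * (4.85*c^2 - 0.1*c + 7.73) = 8.536*c^5 + 7.6325*c^4 + 29.2063*c^3 + 1.0623*c^2 + 25.3505*c - 17.6244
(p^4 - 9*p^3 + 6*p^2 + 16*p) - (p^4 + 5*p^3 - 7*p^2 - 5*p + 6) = -14*p^3 + 13*p^2 + 21*p - 6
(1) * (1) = 1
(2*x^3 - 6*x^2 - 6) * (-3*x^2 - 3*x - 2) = -6*x^5 + 12*x^4 + 14*x^3 + 30*x^2 + 18*x + 12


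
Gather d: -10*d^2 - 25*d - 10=-10*d^2 - 25*d - 10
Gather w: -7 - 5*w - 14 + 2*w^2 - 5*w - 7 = 2*w^2 - 10*w - 28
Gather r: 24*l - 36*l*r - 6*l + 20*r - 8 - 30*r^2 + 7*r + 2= 18*l - 30*r^2 + r*(27 - 36*l) - 6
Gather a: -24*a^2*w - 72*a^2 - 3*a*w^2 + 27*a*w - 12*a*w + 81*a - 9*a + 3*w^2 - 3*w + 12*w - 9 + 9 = a^2*(-24*w - 72) + a*(-3*w^2 + 15*w + 72) + 3*w^2 + 9*w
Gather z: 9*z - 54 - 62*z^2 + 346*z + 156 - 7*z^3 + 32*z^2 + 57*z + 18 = -7*z^3 - 30*z^2 + 412*z + 120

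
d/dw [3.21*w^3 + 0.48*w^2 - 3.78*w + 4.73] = 9.63*w^2 + 0.96*w - 3.78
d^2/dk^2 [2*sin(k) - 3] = -2*sin(k)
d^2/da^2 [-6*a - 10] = 0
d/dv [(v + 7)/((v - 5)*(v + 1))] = (-v^2 - 14*v + 23)/(v^4 - 8*v^3 + 6*v^2 + 40*v + 25)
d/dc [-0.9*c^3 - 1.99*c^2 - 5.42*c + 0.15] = -2.7*c^2 - 3.98*c - 5.42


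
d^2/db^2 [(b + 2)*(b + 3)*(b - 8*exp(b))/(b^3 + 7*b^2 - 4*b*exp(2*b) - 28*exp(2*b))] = 2*((b + 2)*(b + 3)*(b - 8*exp(b))*(3*b^2 - 8*b*exp(2*b) + 14*b - 60*exp(2*b))^2 + (b^3 + 7*b^2 - 4*b*exp(2*b) - 28*exp(2*b))^2*(b - 4*(b + 2)*(b + 3)*exp(b) - (b + 2)*(8*exp(b) - 1) - (b + 3)*(8*exp(b) - 1) - 8*exp(b)) + (b^3 + 7*b^2 - 4*b*exp(2*b) - 28*exp(2*b))*((b + 2)*(b + 3)*(b - 8*exp(b))*(8*b*exp(2*b) - 3*b + 64*exp(2*b) - 7) + (b + 2)*(b + 3)*(8*exp(b) - 1)*(3*b^2 - 8*b*exp(2*b) + 14*b - 60*exp(2*b)) - (b + 2)*(b - 8*exp(b))*(3*b^2 - 8*b*exp(2*b) + 14*b - 60*exp(2*b)) - (b + 3)*(b - 8*exp(b))*(3*b^2 - 8*b*exp(2*b) + 14*b - 60*exp(2*b))))/(b^3 + 7*b^2 - 4*b*exp(2*b) - 28*exp(2*b))^3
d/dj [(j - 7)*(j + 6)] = 2*j - 1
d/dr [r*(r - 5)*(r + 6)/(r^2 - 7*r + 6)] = (r^4 - 14*r^3 + 41*r^2 + 12*r - 180)/(r^4 - 14*r^3 + 61*r^2 - 84*r + 36)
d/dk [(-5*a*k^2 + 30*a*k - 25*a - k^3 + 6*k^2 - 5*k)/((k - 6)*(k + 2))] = (-10*a*k^2 + 170*a*k - 460*a - k^4 + 8*k^3 + 17*k^2 - 144*k + 60)/(k^4 - 8*k^3 - 8*k^2 + 96*k + 144)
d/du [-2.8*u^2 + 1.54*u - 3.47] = 1.54 - 5.6*u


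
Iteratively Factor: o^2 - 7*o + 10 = (o - 2)*(o - 5)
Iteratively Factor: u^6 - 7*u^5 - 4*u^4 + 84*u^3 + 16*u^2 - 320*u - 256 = (u - 4)*(u^5 - 3*u^4 - 16*u^3 + 20*u^2 + 96*u + 64) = (u - 4)*(u + 2)*(u^4 - 5*u^3 - 6*u^2 + 32*u + 32) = (u - 4)^2*(u + 2)*(u^3 - u^2 - 10*u - 8) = (u - 4)^2*(u + 2)^2*(u^2 - 3*u - 4) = (u - 4)^2*(u + 1)*(u + 2)^2*(u - 4)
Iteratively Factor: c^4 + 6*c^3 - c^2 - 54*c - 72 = (c + 4)*(c^3 + 2*c^2 - 9*c - 18) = (c + 2)*(c + 4)*(c^2 - 9) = (c - 3)*(c + 2)*(c + 4)*(c + 3)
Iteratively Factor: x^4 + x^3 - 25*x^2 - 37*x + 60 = (x + 3)*(x^3 - 2*x^2 - 19*x + 20) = (x - 5)*(x + 3)*(x^2 + 3*x - 4) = (x - 5)*(x - 1)*(x + 3)*(x + 4)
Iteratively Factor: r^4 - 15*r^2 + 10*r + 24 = (r - 3)*(r^3 + 3*r^2 - 6*r - 8) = (r - 3)*(r + 1)*(r^2 + 2*r - 8) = (r - 3)*(r + 1)*(r + 4)*(r - 2)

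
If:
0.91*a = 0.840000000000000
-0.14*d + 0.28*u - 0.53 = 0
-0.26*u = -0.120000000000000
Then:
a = 0.92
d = -2.86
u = 0.46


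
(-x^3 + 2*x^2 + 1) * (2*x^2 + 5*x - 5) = -2*x^5 - x^4 + 15*x^3 - 8*x^2 + 5*x - 5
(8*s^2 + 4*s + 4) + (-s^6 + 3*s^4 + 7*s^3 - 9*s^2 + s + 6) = -s^6 + 3*s^4 + 7*s^3 - s^2 + 5*s + 10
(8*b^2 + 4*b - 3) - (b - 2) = 8*b^2 + 3*b - 1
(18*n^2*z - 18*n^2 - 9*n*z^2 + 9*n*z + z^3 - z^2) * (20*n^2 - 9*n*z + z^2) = 360*n^4*z - 360*n^4 - 342*n^3*z^2 + 342*n^3*z + 119*n^2*z^3 - 119*n^2*z^2 - 18*n*z^4 + 18*n*z^3 + z^5 - z^4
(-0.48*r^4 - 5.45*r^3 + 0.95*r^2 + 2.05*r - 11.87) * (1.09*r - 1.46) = -0.5232*r^5 - 5.2397*r^4 + 8.9925*r^3 + 0.8475*r^2 - 15.9313*r + 17.3302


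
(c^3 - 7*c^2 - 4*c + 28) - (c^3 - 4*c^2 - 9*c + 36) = -3*c^2 + 5*c - 8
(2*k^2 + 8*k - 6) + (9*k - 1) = 2*k^2 + 17*k - 7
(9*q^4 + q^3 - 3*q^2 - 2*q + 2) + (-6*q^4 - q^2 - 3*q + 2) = 3*q^4 + q^3 - 4*q^2 - 5*q + 4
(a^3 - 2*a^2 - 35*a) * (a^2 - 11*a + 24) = a^5 - 13*a^4 + 11*a^3 + 337*a^2 - 840*a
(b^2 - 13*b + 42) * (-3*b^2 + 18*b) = -3*b^4 + 57*b^3 - 360*b^2 + 756*b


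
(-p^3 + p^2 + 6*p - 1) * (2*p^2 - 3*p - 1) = -2*p^5 + 5*p^4 + 10*p^3 - 21*p^2 - 3*p + 1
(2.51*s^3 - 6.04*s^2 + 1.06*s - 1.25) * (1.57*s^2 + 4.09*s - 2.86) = 3.9407*s^5 + 0.783099999999997*s^4 - 30.218*s^3 + 19.6473*s^2 - 8.1441*s + 3.575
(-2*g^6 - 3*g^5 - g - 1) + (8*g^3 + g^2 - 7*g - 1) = -2*g^6 - 3*g^5 + 8*g^3 + g^2 - 8*g - 2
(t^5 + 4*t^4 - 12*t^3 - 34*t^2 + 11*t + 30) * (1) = t^5 + 4*t^4 - 12*t^3 - 34*t^2 + 11*t + 30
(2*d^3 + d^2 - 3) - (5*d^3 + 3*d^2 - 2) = -3*d^3 - 2*d^2 - 1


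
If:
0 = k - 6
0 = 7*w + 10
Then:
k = 6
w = -10/7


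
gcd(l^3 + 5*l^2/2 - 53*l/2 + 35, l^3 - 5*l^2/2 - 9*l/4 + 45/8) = l - 5/2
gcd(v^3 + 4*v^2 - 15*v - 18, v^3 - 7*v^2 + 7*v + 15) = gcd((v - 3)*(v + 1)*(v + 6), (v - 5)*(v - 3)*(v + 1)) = v^2 - 2*v - 3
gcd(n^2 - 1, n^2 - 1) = n^2 - 1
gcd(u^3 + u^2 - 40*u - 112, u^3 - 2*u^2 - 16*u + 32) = u + 4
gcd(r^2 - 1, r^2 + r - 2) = r - 1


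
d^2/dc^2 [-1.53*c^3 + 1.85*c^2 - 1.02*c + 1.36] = 3.7 - 9.18*c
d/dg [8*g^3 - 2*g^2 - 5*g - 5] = 24*g^2 - 4*g - 5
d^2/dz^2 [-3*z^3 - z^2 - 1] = -18*z - 2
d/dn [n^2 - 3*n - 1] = 2*n - 3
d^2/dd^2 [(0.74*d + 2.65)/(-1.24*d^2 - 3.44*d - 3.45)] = (-(0.74*d + 2.65)*(2.48*d + 3.44)*(4.96*d + 6.88) + (5.5056*d + 11.6632)*(1.24*d^2 + 3.44*d + 3.45))/(1.24*d^2 + 3.44*d + 3.45)^3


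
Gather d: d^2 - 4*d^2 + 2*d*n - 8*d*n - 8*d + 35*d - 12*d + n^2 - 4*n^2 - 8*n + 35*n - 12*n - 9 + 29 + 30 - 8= -3*d^2 + d*(15 - 6*n) - 3*n^2 + 15*n + 42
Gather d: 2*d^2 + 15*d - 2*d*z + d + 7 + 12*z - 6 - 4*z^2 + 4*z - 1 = 2*d^2 + d*(16 - 2*z) - 4*z^2 + 16*z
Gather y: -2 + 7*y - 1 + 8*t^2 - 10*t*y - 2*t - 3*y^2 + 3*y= 8*t^2 - 2*t - 3*y^2 + y*(10 - 10*t) - 3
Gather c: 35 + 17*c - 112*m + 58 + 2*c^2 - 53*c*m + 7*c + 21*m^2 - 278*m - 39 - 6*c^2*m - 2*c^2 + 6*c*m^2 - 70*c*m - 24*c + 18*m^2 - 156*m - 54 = -6*c^2*m + c*(6*m^2 - 123*m) + 39*m^2 - 546*m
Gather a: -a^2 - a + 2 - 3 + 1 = -a^2 - a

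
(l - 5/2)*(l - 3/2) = l^2 - 4*l + 15/4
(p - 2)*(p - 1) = p^2 - 3*p + 2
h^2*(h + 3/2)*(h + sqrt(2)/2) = h^4 + sqrt(2)*h^3/2 + 3*h^3/2 + 3*sqrt(2)*h^2/4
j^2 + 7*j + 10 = (j + 2)*(j + 5)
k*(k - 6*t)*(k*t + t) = k^3*t - 6*k^2*t^2 + k^2*t - 6*k*t^2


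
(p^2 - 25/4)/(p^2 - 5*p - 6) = (25/4 - p^2)/(-p^2 + 5*p + 6)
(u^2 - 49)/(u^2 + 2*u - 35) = (u - 7)/(u - 5)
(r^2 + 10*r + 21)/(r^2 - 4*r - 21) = (r + 7)/(r - 7)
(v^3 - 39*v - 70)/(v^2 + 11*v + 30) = (v^2 - 5*v - 14)/(v + 6)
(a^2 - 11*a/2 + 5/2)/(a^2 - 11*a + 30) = (a - 1/2)/(a - 6)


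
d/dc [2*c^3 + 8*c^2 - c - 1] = 6*c^2 + 16*c - 1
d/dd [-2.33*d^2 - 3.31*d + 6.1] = -4.66*d - 3.31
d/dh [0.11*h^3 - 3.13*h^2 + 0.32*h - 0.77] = 0.33*h^2 - 6.26*h + 0.32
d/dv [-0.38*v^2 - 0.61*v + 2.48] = -0.76*v - 0.61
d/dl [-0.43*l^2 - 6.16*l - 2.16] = -0.86*l - 6.16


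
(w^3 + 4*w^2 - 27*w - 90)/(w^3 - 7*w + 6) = (w^2 + w - 30)/(w^2 - 3*w + 2)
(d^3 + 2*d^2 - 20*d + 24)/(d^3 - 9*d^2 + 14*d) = (d^2 + 4*d - 12)/(d*(d - 7))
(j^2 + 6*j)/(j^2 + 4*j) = (j + 6)/(j + 4)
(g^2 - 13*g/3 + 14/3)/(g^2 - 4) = (g - 7/3)/(g + 2)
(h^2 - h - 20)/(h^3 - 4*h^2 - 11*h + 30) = (h + 4)/(h^2 + h - 6)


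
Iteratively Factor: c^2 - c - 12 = (c - 4)*(c + 3)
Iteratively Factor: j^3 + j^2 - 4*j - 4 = (j - 2)*(j^2 + 3*j + 2) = (j - 2)*(j + 1)*(j + 2)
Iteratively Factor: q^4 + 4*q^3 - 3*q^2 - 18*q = (q - 2)*(q^3 + 6*q^2 + 9*q) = (q - 2)*(q + 3)*(q^2 + 3*q) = q*(q - 2)*(q + 3)*(q + 3)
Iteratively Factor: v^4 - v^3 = (v)*(v^3 - v^2) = v^2*(v^2 - v) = v^2*(v - 1)*(v)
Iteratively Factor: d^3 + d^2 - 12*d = (d)*(d^2 + d - 12) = d*(d - 3)*(d + 4)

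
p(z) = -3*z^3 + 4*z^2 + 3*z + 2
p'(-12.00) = -1389.00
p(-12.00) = 5726.00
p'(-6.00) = -369.00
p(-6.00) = 776.00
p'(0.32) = 4.64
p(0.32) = 3.27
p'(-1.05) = -15.32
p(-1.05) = 6.73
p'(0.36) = 4.71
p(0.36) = 3.46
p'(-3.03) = -103.87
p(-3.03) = 113.09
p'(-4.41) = -207.31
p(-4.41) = 323.86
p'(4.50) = -143.25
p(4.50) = -176.88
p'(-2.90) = -95.89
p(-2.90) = 100.11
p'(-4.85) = -247.50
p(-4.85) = 423.79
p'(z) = -9*z^2 + 8*z + 3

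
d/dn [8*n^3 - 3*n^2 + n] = 24*n^2 - 6*n + 1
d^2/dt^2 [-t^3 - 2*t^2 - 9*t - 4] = -6*t - 4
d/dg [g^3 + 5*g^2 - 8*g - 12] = 3*g^2 + 10*g - 8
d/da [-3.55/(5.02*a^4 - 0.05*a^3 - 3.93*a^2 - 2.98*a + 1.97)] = (71.284*a^3 - 0.5325*a^2 - 27.903*a - 10.579)/(-5.02*a^4 + 0.05*a^3 + 3.93*a^2 + 2.98*a - 1.97)^2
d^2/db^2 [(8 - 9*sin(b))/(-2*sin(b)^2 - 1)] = (-324*sin(b)^5 + 128*sin(b)^4 - 256*sin(b)^2 + 198*sin(b) - 135*sin(3*b) + 18*sin(5*b) + 32)/(2*sin(b)^2 + 1)^3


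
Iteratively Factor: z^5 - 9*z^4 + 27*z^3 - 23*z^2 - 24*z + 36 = (z - 2)*(z^4 - 7*z^3 + 13*z^2 + 3*z - 18) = (z - 2)^2*(z^3 - 5*z^2 + 3*z + 9) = (z - 3)*(z - 2)^2*(z^2 - 2*z - 3) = (z - 3)^2*(z - 2)^2*(z + 1)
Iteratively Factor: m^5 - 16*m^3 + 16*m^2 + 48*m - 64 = (m - 2)*(m^4 + 2*m^3 - 12*m^2 - 8*m + 32) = (m - 2)^2*(m^3 + 4*m^2 - 4*m - 16) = (m - 2)^2*(m + 2)*(m^2 + 2*m - 8) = (m - 2)^3*(m + 2)*(m + 4)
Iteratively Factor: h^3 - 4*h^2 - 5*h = (h + 1)*(h^2 - 5*h) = (h - 5)*(h + 1)*(h)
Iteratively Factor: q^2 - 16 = (q - 4)*(q + 4)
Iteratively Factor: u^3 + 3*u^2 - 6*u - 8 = (u + 4)*(u^2 - u - 2) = (u - 2)*(u + 4)*(u + 1)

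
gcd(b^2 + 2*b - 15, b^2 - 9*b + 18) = b - 3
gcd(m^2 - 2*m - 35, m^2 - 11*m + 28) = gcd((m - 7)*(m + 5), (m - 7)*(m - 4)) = m - 7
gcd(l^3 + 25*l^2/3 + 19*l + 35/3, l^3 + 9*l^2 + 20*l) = l + 5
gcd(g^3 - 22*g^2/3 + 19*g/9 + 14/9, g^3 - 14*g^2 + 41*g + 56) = g - 7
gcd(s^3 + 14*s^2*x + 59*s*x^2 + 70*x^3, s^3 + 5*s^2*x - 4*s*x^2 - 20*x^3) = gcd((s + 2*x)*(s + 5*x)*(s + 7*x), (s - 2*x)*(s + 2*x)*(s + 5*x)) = s^2 + 7*s*x + 10*x^2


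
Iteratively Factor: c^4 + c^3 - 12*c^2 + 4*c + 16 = (c - 2)*(c^3 + 3*c^2 - 6*c - 8) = (c - 2)*(c + 4)*(c^2 - c - 2) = (c - 2)*(c + 1)*(c + 4)*(c - 2)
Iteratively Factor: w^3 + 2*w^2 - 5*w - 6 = (w - 2)*(w^2 + 4*w + 3) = (w - 2)*(w + 1)*(w + 3)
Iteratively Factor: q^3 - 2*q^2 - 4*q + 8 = (q + 2)*(q^2 - 4*q + 4) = (q - 2)*(q + 2)*(q - 2)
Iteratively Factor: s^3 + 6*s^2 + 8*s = (s + 4)*(s^2 + 2*s) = s*(s + 4)*(s + 2)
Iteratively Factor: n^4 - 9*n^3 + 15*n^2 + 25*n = (n)*(n^3 - 9*n^2 + 15*n + 25) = n*(n + 1)*(n^2 - 10*n + 25) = n*(n - 5)*(n + 1)*(n - 5)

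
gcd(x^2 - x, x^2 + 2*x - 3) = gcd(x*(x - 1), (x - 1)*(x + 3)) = x - 1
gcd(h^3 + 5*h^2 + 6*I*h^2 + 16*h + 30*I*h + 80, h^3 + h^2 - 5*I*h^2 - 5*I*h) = 1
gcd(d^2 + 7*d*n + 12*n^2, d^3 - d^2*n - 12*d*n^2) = d + 3*n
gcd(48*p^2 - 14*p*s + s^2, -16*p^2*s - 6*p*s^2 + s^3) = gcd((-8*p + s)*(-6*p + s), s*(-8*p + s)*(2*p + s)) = 8*p - s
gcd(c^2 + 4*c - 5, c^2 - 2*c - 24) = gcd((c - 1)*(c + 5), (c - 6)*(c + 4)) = 1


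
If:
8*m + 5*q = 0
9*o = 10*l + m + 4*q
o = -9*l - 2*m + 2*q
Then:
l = 207*q/728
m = -5*q/8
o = 503*q/728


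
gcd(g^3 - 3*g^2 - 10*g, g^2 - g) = g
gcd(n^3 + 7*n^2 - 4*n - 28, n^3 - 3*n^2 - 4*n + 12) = n^2 - 4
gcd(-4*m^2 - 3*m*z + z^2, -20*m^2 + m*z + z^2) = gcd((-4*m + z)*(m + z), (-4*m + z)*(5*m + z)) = -4*m + z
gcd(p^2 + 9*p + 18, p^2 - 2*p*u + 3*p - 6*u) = p + 3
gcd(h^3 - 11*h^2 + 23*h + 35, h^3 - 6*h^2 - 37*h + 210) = h^2 - 12*h + 35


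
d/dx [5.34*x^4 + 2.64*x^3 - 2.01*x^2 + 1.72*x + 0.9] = 21.36*x^3 + 7.92*x^2 - 4.02*x + 1.72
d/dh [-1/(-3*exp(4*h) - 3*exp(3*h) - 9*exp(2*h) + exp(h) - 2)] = (-12*exp(3*h) - 9*exp(2*h) - 18*exp(h) + 1)*exp(h)/(3*exp(4*h) + 3*exp(3*h) + 9*exp(2*h) - exp(h) + 2)^2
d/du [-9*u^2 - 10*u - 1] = -18*u - 10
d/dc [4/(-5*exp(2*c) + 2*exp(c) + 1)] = (40*exp(c) - 8)*exp(c)/(-5*exp(2*c) + 2*exp(c) + 1)^2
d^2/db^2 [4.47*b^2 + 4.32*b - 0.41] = 8.94000000000000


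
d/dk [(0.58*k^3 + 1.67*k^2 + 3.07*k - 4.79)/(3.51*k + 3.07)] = (4.0716*k^3 + 11.2035*k^2 + 10.2538*k + 26.2378)/(12.3201*k^2 + 21.5514*k + 9.4249)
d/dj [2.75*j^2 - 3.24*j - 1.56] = 5.5*j - 3.24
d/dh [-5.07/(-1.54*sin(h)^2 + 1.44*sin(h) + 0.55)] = (7.3008 - 15.6156*sin(h))*cos(h)/(-1.54*sin(h)^2 + 1.44*sin(h) + 0.55)^2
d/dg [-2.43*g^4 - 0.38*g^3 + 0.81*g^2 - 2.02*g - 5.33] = -9.72*g^3 - 1.14*g^2 + 1.62*g - 2.02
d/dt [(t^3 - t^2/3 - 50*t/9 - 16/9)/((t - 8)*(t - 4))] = (9*t^4 - 216*t^3 + 950*t^2 - 160*t - 1792)/(9*(t^4 - 24*t^3 + 208*t^2 - 768*t + 1024))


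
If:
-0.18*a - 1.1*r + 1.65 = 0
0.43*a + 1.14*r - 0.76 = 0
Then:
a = -3.90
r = 2.14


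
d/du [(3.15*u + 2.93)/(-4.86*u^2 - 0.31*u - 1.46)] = (15.309*u^2 + 28.4796*u - 3.6907)/(23.6196*u^4 + 3.0132*u^3 + 14.2873*u^2 + 0.9052*u + 2.1316)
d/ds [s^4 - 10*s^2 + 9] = 4*s*(s^2 - 5)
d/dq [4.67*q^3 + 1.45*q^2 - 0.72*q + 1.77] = 14.01*q^2 + 2.9*q - 0.72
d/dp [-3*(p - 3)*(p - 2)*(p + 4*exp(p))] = -12*p^2*exp(p) - 9*p^2 + 36*p*exp(p) + 30*p - 12*exp(p) - 18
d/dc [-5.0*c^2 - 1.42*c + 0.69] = -10.0*c - 1.42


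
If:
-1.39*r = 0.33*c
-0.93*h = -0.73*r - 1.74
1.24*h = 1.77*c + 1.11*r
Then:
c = 1.34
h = 1.62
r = -0.32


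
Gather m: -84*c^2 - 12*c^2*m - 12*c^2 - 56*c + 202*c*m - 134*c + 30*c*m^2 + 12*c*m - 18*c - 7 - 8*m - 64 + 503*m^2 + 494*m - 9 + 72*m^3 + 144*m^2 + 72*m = -96*c^2 - 208*c + 72*m^3 + m^2*(30*c + 647) + m*(-12*c^2 + 214*c + 558) - 80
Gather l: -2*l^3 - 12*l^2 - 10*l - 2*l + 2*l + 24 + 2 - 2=-2*l^3 - 12*l^2 - 10*l + 24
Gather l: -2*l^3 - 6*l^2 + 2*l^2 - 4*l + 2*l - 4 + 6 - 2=-2*l^3 - 4*l^2 - 2*l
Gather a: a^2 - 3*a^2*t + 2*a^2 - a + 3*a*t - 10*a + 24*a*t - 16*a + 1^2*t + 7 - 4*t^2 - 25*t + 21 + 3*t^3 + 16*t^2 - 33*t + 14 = a^2*(3 - 3*t) + a*(27*t - 27) + 3*t^3 + 12*t^2 - 57*t + 42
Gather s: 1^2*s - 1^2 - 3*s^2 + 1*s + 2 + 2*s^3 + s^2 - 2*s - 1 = 2*s^3 - 2*s^2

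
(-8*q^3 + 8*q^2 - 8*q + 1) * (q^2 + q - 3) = -8*q^5 + 24*q^3 - 31*q^2 + 25*q - 3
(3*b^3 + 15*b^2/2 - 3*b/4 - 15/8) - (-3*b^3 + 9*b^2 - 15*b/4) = 6*b^3 - 3*b^2/2 + 3*b - 15/8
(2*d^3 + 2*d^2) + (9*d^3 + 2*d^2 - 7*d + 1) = 11*d^3 + 4*d^2 - 7*d + 1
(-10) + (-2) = -12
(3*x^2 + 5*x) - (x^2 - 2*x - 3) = 2*x^2 + 7*x + 3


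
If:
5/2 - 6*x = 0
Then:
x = 5/12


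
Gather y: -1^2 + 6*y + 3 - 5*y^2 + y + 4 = -5*y^2 + 7*y + 6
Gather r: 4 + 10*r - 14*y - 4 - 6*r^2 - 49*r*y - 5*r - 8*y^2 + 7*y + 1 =-6*r^2 + r*(5 - 49*y) - 8*y^2 - 7*y + 1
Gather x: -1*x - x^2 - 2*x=-x^2 - 3*x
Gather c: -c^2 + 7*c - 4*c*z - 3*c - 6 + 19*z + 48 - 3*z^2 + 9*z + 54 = -c^2 + c*(4 - 4*z) - 3*z^2 + 28*z + 96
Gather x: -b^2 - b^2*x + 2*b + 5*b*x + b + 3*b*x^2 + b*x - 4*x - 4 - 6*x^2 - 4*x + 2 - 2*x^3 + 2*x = -b^2 + 3*b - 2*x^3 + x^2*(3*b - 6) + x*(-b^2 + 6*b - 6) - 2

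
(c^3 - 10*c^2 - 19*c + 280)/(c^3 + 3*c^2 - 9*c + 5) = (c^2 - 15*c + 56)/(c^2 - 2*c + 1)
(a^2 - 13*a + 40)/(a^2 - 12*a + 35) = (a - 8)/(a - 7)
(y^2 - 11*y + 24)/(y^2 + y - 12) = (y - 8)/(y + 4)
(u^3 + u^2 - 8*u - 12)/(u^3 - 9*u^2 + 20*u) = (u^3 + u^2 - 8*u - 12)/(u*(u^2 - 9*u + 20))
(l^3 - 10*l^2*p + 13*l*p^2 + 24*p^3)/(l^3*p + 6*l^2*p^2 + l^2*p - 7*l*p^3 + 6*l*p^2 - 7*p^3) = (l^3 - 10*l^2*p + 13*l*p^2 + 24*p^3)/(p*(l^3 + 6*l^2*p + l^2 - 7*l*p^2 + 6*l*p - 7*p^2))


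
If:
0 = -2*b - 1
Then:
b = -1/2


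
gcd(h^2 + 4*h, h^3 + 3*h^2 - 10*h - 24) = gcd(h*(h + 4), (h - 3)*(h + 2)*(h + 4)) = h + 4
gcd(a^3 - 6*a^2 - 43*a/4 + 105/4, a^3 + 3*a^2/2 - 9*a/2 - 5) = a + 5/2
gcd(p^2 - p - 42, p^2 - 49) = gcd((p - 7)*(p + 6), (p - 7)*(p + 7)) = p - 7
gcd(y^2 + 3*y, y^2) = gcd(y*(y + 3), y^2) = y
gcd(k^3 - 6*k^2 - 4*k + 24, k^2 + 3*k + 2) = k + 2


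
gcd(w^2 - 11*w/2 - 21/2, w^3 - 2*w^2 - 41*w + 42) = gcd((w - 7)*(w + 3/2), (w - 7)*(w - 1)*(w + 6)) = w - 7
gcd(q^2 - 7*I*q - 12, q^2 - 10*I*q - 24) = q - 4*I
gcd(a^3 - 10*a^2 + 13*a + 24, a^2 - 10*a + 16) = a - 8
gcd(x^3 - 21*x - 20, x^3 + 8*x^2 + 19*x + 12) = x^2 + 5*x + 4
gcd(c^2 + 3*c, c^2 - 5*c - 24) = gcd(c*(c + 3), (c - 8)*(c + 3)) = c + 3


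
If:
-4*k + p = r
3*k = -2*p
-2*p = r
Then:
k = 0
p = 0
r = 0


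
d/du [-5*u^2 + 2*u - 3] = 2 - 10*u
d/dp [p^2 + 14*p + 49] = 2*p + 14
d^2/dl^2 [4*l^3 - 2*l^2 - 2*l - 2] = 24*l - 4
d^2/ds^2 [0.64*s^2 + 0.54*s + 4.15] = 1.28000000000000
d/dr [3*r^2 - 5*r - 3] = 6*r - 5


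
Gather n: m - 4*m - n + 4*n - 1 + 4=-3*m + 3*n + 3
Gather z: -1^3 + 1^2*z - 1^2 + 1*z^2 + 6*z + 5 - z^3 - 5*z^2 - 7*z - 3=-z^3 - 4*z^2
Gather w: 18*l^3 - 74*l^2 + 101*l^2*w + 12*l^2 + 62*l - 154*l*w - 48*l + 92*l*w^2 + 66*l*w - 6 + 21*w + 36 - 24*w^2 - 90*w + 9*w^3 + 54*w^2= 18*l^3 - 62*l^2 + 14*l + 9*w^3 + w^2*(92*l + 30) + w*(101*l^2 - 88*l - 69) + 30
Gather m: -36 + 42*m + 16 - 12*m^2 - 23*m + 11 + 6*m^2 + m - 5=-6*m^2 + 20*m - 14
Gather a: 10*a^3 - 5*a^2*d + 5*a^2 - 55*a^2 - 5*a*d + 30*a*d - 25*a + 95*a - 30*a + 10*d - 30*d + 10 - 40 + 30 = 10*a^3 + a^2*(-5*d - 50) + a*(25*d + 40) - 20*d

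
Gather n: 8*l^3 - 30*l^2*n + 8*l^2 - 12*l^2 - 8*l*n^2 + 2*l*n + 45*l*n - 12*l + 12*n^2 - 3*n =8*l^3 - 4*l^2 - 12*l + n^2*(12 - 8*l) + n*(-30*l^2 + 47*l - 3)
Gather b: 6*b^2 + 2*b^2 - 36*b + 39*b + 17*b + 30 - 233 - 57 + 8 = 8*b^2 + 20*b - 252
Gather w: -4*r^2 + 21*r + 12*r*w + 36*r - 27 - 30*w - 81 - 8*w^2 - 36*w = -4*r^2 + 57*r - 8*w^2 + w*(12*r - 66) - 108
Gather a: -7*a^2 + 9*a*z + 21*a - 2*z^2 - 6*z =-7*a^2 + a*(9*z + 21) - 2*z^2 - 6*z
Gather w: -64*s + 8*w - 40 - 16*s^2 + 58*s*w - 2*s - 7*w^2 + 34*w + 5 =-16*s^2 - 66*s - 7*w^2 + w*(58*s + 42) - 35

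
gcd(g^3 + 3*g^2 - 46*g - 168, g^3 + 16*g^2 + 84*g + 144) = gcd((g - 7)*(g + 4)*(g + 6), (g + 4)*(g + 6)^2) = g^2 + 10*g + 24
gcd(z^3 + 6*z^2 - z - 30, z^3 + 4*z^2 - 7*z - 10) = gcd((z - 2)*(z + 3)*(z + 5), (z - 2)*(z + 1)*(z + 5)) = z^2 + 3*z - 10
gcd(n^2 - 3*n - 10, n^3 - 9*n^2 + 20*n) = n - 5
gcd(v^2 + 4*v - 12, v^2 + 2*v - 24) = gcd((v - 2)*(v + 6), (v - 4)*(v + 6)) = v + 6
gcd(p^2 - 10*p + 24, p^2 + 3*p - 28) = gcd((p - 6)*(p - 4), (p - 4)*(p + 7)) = p - 4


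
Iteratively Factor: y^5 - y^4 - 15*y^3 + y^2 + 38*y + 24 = (y + 1)*(y^4 - 2*y^3 - 13*y^2 + 14*y + 24) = (y - 4)*(y + 1)*(y^3 + 2*y^2 - 5*y - 6) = (y - 4)*(y + 1)*(y + 3)*(y^2 - y - 2) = (y - 4)*(y + 1)^2*(y + 3)*(y - 2)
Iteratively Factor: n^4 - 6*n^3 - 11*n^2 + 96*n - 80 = (n - 4)*(n^3 - 2*n^2 - 19*n + 20) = (n - 5)*(n - 4)*(n^2 + 3*n - 4) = (n - 5)*(n - 4)*(n + 4)*(n - 1)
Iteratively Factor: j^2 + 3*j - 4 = (j + 4)*(j - 1)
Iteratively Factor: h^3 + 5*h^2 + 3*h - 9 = (h - 1)*(h^2 + 6*h + 9) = (h - 1)*(h + 3)*(h + 3)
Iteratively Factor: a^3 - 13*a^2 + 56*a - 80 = (a - 4)*(a^2 - 9*a + 20) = (a - 4)^2*(a - 5)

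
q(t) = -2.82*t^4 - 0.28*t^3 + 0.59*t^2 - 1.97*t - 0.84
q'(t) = -11.28*t^3 - 0.84*t^2 + 1.18*t - 1.97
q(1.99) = -48.85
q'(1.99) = -91.84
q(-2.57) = -110.15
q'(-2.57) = 180.92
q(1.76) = -31.06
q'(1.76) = -63.99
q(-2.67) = -129.36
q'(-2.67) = 203.60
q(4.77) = -1487.10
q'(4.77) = -1239.69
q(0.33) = -1.47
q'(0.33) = -2.08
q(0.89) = -4.09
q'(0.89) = -9.54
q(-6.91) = -6295.94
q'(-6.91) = 3671.48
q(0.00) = -0.84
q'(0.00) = -1.97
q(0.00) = -0.84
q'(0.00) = -1.97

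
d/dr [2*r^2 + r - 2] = 4*r + 1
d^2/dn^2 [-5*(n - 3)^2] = -10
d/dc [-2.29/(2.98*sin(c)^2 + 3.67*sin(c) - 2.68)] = (13.6484*sin(c) + 8.4043)*cos(c)/(2.98*sin(c)^2 + 3.67*sin(c) - 2.68)^2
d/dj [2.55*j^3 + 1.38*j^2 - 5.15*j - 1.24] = 7.65*j^2 + 2.76*j - 5.15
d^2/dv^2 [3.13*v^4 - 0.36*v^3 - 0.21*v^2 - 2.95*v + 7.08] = 37.56*v^2 - 2.16*v - 0.42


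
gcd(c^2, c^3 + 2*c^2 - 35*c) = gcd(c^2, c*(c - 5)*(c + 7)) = c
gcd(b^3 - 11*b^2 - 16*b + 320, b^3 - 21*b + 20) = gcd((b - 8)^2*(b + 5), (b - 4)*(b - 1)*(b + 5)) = b + 5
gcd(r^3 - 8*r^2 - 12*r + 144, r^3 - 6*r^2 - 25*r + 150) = r - 6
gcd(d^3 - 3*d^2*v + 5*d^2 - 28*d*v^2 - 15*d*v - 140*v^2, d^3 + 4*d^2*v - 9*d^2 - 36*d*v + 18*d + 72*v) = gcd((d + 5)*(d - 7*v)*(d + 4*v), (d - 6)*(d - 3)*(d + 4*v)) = d + 4*v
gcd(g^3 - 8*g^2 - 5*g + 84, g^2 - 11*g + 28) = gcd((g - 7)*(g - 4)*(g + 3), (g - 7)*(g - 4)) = g^2 - 11*g + 28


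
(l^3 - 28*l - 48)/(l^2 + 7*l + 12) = (l^2 - 4*l - 12)/(l + 3)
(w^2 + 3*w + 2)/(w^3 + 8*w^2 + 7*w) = (w + 2)/(w*(w + 7))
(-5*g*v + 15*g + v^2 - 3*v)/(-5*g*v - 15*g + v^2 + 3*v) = (v - 3)/(v + 3)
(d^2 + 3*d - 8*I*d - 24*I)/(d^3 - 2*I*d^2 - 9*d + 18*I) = (d - 8*I)/(d^2 - d*(3 + 2*I) + 6*I)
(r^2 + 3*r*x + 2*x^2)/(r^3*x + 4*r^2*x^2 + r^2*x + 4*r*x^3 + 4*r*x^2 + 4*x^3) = (r + x)/(x*(r^2 + 2*r*x + r + 2*x))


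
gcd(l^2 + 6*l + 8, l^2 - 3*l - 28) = l + 4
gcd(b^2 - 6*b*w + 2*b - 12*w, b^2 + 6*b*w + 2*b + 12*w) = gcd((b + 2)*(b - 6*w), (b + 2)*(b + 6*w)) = b + 2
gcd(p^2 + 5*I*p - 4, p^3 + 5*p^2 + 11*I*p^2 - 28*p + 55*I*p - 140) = p + 4*I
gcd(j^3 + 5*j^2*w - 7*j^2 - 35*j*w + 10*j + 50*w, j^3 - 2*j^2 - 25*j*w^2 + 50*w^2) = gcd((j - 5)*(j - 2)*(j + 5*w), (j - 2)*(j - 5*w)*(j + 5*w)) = j^2 + 5*j*w - 2*j - 10*w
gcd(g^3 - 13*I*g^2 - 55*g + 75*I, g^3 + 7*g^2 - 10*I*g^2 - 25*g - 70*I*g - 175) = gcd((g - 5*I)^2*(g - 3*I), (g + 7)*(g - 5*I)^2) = g^2 - 10*I*g - 25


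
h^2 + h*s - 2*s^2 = (h - s)*(h + 2*s)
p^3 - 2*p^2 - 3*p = p*(p - 3)*(p + 1)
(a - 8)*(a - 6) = a^2 - 14*a + 48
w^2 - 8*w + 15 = (w - 5)*(w - 3)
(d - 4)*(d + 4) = d^2 - 16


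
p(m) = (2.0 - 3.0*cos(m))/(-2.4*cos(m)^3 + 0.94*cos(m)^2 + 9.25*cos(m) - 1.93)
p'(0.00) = 0.00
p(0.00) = -0.17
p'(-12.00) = 0.25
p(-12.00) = -0.10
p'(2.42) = -0.07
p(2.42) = -0.58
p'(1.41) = 67.51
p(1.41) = -3.50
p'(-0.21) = -0.08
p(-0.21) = -0.16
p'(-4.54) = 0.94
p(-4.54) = -0.72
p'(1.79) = 0.71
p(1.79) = -0.68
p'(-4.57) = 1.13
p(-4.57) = -0.75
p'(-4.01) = -0.01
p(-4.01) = -0.57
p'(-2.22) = -0.02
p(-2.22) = -0.57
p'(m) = (2.0 - 3.0*cos(m))*(-7.2*sin(m)*cos(m)^2 + 1.88*sin(m)*cos(m) + 9.25*sin(m))/(-2.4*cos(m)^3 + 0.94*cos(m)^2 + 9.25*cos(m) - 1.93)^2 + 3.0*sin(m)/(-2.4*cos(m)^3 + 0.94*cos(m)^2 + 9.25*cos(m) - 1.93) = (14.4*cos(m)^3 - 17.22*cos(m)^2 + 3.76*cos(m) + 12.71)*sin(m)/(5.76*cos(m)^6 - 4.512*cos(m)^5 - 43.5164*cos(m)^4 + 26.654*cos(m)^3 + 81.9341*cos(m)^2 - 35.705*cos(m) + 3.7249)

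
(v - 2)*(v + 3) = v^2 + v - 6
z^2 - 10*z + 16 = (z - 8)*(z - 2)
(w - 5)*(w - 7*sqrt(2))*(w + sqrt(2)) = w^3 - 6*sqrt(2)*w^2 - 5*w^2 - 14*w + 30*sqrt(2)*w + 70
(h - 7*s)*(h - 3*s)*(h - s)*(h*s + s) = h^4*s - 11*h^3*s^2 + h^3*s + 31*h^2*s^3 - 11*h^2*s^2 - 21*h*s^4 + 31*h*s^3 - 21*s^4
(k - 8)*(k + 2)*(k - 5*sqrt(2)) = k^3 - 5*sqrt(2)*k^2 - 6*k^2 - 16*k + 30*sqrt(2)*k + 80*sqrt(2)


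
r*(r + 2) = r^2 + 2*r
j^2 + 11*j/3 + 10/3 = (j + 5/3)*(j + 2)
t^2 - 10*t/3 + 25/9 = (t - 5/3)^2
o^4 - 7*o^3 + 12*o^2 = o^2*(o - 4)*(o - 3)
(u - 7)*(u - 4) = u^2 - 11*u + 28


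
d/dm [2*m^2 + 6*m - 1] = 4*m + 6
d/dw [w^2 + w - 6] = 2*w + 1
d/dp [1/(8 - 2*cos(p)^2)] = -sin(p)*cos(p)/(cos(p)^2 - 4)^2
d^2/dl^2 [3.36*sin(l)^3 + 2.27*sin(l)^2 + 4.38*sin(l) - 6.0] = -6.9*sin(l) + 7.56*sin(3*l) + 4.54*cos(2*l)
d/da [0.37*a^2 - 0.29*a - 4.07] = 0.74*a - 0.29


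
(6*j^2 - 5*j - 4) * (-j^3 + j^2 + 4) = -6*j^5 + 11*j^4 - j^3 + 20*j^2 - 20*j - 16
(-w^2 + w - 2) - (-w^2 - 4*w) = 5*w - 2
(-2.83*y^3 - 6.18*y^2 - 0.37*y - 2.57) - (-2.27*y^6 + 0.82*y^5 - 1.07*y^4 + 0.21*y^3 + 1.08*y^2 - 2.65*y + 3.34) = 2.27*y^6 - 0.82*y^5 + 1.07*y^4 - 3.04*y^3 - 7.26*y^2 + 2.28*y - 5.91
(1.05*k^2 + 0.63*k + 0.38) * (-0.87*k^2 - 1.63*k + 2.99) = -0.9135*k^4 - 2.2596*k^3 + 1.782*k^2 + 1.2643*k + 1.1362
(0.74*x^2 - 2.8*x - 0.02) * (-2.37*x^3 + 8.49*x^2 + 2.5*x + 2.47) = -1.7538*x^5 + 12.9186*x^4 - 21.8746*x^3 - 5.342*x^2 - 6.966*x - 0.0494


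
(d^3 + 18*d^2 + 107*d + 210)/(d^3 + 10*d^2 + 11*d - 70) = (d + 6)/(d - 2)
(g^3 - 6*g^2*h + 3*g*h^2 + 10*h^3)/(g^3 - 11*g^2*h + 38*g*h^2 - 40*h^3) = (g + h)/(g - 4*h)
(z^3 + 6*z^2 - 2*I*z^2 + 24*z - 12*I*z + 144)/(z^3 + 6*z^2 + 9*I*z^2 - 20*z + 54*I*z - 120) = (z - 6*I)/(z + 5*I)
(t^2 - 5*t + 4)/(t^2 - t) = (t - 4)/t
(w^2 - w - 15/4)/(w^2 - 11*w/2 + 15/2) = (w + 3/2)/(w - 3)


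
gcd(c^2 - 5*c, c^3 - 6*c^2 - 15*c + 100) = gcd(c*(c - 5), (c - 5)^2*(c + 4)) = c - 5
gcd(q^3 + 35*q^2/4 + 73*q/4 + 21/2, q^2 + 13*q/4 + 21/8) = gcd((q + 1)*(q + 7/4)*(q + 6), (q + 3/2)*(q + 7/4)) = q + 7/4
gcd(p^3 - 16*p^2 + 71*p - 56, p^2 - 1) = p - 1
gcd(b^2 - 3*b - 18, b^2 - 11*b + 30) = b - 6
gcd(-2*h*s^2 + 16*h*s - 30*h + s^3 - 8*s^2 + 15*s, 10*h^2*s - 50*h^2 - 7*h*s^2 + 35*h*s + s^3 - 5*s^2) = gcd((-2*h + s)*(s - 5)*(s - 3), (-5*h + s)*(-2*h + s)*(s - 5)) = -2*h*s + 10*h + s^2 - 5*s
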